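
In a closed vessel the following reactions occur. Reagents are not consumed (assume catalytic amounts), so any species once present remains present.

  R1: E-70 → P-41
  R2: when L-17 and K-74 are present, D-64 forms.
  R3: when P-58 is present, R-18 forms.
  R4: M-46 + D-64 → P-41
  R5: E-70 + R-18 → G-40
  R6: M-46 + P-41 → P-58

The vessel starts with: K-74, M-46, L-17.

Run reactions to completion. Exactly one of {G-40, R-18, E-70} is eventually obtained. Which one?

R-18

L-17 and K-74 present → D-64 forms (R2).
M-46 and D-64 present → P-41 forms (R4).
M-46 and P-41 present → P-58 forms (R6).
P-58 present → R-18 forms (R3).
G-40 would need E-70 and R-18 (R5), but E-70 never forms. No rule produces E-70, and it is not given.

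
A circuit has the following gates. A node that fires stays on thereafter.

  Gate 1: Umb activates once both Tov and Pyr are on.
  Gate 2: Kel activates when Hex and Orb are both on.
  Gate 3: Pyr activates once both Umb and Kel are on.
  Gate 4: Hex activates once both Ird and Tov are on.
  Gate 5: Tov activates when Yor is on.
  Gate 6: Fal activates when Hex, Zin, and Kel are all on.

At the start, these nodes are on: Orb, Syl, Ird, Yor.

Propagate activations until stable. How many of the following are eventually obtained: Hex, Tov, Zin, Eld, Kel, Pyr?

Yor is on, so Tov activates (Gate 5).
Ird and Tov are on, so Hex activates (Gate 4).
Gate 2: Hex and Orb on → Kel on.
Hex: reached.
Tov: reached.
No rule produces Zin, and it is not given.
No rule produces Eld, and it is not given.
Kel: reached.
Pyr would need Umb and Kel (Gate 3), but Umb never turns on.
Reached: Hex, Tov, and Kel — 3 of the 6.

3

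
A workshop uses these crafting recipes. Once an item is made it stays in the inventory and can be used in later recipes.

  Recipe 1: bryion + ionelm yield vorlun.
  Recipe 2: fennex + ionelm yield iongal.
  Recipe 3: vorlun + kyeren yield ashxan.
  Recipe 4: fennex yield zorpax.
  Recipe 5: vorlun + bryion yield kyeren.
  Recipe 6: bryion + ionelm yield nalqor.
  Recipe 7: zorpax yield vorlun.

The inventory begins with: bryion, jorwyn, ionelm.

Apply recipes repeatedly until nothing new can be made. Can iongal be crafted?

No

iongal would need fennex and ionelm (Recipe 2), but fennex is never obtained.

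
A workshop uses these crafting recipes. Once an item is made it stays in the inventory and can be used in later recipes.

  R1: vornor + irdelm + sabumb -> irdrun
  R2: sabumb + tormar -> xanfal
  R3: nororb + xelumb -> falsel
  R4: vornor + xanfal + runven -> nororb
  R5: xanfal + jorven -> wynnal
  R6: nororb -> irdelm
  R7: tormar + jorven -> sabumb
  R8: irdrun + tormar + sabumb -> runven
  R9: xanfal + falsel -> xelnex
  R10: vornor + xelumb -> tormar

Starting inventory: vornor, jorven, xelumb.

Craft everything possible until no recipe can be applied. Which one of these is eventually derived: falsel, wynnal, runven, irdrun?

Using R10, vornor and xelumb make tormar.
tormar + jorven -> sabumb (R7).
sabumb + tormar -> xanfal (R2).
xanfal + jorven -> wynnal (R5).
runven would need irdrun, tormar, and sabumb (R8), but irdrun is never obtained. irdrun would need vornor, irdelm, and sabumb (R1), but irdelm is never obtained. falsel would need nororb and xelumb (R3), but nororb is never obtained.

wynnal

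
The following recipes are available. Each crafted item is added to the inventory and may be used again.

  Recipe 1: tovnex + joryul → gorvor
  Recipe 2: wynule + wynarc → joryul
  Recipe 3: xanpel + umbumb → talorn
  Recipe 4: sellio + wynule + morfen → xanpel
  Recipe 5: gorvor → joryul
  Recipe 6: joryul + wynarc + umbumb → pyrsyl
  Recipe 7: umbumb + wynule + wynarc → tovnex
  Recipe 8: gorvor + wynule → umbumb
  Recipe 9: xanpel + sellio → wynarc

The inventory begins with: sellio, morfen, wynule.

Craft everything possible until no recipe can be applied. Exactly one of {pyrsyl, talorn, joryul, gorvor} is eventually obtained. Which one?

joryul

Using Recipe 4, sellio, wynule, and morfen make xanpel.
xanpel + sellio → wynarc (Recipe 9).
Using Recipe 2, wynule and wynarc make joryul.
talorn would need xanpel and umbumb (Recipe 3), but umbumb is never obtained. gorvor would need tovnex and joryul (Recipe 1), but tovnex is never obtained. pyrsyl would need joryul, wynarc, and umbumb (Recipe 6), but umbumb is never obtained.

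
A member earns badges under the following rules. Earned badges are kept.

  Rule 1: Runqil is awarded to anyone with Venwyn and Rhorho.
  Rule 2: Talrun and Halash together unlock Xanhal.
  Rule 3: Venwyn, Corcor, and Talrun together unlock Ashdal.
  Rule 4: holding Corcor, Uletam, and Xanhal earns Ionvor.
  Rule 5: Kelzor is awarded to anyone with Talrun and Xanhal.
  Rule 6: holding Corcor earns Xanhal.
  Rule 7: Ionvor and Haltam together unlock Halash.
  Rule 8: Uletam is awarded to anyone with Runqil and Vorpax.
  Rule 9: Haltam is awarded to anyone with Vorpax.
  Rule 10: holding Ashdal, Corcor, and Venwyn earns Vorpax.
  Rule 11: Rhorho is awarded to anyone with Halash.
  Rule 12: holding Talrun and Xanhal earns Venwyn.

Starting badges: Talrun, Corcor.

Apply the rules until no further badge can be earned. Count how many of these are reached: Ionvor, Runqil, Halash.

Ionvor would need Corcor, Uletam, and Xanhal (Rule 4), but Uletam is never earned.
Runqil would need Venwyn and Rhorho (Rule 1), but Rhorho is never earned.
Halash would need Ionvor and Haltam (Rule 7), but Ionvor is never earned.
None of the 3 are reached.

0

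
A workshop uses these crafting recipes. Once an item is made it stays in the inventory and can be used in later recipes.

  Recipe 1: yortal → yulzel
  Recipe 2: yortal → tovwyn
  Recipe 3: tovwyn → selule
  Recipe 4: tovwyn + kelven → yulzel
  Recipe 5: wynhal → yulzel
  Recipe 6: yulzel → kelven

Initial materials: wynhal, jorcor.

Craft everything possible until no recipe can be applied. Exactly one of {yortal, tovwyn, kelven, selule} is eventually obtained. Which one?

kelven

wynhal → yulzel (Recipe 5).
yulzel → kelven (Recipe 6).
No rule produces yortal, and it is not given. selule would need tovwyn (Recipe 3), but tovwyn is never obtained. tovwyn would need yortal (Recipe 2), but yortal is never obtained.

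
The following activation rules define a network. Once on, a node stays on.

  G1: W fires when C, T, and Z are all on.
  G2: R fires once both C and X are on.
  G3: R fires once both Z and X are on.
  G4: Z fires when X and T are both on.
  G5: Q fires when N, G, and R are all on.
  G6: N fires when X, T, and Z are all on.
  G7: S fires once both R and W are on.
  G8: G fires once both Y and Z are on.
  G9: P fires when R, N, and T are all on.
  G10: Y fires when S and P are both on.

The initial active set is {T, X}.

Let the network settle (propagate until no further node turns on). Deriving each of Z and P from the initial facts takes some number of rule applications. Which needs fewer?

Z: X and T are on, so Z fires (G4). [1 rule application]
P: X and T are on, so Z fires (G4). X, T, and Z are on, so N fires (G6). G3: Z and X on → R on. G9: R, N, and T on → P on. [4 rule applications]
Z needs fewer.

Z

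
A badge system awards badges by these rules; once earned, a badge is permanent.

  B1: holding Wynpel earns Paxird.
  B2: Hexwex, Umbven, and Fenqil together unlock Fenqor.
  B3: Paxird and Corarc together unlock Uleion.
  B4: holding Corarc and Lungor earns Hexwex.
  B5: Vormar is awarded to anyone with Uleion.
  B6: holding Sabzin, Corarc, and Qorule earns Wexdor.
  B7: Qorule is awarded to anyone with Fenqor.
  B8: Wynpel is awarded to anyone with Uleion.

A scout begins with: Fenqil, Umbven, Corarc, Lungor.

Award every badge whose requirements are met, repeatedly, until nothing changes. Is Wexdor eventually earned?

No

Wexdor would need Sabzin, Corarc, and Qorule (B6), but Sabzin is never earned.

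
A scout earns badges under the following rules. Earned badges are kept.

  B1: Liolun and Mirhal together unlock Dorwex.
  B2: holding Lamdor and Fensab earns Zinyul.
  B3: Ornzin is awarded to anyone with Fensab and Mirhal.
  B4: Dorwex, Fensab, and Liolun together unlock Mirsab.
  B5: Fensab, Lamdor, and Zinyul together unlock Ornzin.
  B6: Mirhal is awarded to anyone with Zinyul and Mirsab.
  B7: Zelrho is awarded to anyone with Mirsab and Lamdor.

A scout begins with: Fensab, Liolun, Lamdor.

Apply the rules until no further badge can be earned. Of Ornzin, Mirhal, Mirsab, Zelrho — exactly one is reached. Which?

With Lamdor and Fensab, Zinyul is earned (B2).
With Fensab, Lamdor, and Zinyul, Ornzin is earned (B5).
Mirhal would need Zinyul and Mirsab (B6), but Mirsab is never earned. Zelrho would need Mirsab and Lamdor (B7), but Mirsab is never earned. Mirsab would need Dorwex, Fensab, and Liolun (B4), but Dorwex is never earned.

Ornzin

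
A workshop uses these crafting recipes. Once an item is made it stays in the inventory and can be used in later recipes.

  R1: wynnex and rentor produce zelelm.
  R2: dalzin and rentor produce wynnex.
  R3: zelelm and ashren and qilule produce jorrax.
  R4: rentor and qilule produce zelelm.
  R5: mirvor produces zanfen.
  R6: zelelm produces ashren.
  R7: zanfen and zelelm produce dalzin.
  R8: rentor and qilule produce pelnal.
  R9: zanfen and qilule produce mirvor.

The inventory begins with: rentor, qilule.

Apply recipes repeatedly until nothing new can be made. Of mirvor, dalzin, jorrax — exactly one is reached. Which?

jorrax

Using R4, rentor and qilule make zelelm.
Using R6, zelelm makes ashren.
Using R3, zelelm, ashren, and qilule make jorrax.
mirvor would need zanfen and qilule (R9), but zanfen is never obtained. dalzin would need zanfen and zelelm (R7), but zanfen is never obtained.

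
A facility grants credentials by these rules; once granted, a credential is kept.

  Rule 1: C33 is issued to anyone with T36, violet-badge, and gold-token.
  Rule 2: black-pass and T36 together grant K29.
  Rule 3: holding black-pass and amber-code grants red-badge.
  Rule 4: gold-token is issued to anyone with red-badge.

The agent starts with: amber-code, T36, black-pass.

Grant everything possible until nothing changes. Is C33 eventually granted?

C33 would need T36, violet-badge, and gold-token (Rule 1), but violet-badge is never granted.

No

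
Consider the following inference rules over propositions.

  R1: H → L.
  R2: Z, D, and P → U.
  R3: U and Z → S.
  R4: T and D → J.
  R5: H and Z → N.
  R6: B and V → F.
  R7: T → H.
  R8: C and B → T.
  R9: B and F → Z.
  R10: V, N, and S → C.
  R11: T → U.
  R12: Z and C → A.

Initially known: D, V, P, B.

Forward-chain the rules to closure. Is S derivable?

Yes

B and V hold, so F follows (R6).
B and F hold, so Z follows (R9).
Z, D, and P hold, so U follows (R2).
From U and Z, R3 gives S.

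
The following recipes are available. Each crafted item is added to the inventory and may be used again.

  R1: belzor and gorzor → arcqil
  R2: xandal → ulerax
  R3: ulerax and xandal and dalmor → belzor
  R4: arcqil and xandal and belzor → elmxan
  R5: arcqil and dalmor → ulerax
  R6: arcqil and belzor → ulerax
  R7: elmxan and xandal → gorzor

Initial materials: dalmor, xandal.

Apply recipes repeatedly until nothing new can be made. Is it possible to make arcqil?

No

arcqil would need belzor and gorzor (R1), but gorzor is never obtained.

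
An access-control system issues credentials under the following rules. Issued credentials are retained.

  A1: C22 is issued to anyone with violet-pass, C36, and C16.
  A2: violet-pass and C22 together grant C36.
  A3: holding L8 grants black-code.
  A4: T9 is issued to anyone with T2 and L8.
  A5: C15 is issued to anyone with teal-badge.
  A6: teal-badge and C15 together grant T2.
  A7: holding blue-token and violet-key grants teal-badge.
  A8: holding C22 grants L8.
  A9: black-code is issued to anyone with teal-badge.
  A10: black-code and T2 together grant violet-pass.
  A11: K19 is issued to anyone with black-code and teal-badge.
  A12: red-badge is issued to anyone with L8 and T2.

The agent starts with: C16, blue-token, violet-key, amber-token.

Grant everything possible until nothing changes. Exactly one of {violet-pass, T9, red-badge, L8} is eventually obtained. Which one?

Holding blue-token and violet-key grants teal-badge (A7).
Holding teal-badge grants C15 (A5).
Holding teal-badge grants black-code (A9).
Holding teal-badge and C15 grants T2 (A6).
Holding black-code and T2 grants violet-pass (A10).
L8 would need C22 (A8), but C22 is never granted. red-badge would need L8 and T2 (A12), but L8 is never granted. T9 would need T2 and L8 (A4), but L8 is never granted.

violet-pass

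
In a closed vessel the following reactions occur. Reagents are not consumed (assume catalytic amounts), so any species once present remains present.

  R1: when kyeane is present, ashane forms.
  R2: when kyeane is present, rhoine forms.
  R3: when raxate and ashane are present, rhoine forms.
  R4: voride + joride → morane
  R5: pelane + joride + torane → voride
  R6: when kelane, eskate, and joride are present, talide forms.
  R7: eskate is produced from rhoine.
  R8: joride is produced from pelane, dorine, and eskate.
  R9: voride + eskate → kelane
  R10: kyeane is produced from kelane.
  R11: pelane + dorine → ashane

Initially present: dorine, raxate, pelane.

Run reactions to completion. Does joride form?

pelane and dorine present → ashane forms (R11).
raxate and ashane present → rhoine forms (R3).
rhoine present → eskate forms (R7).
pelane, dorine, and eskate present → joride forms (R8).

Yes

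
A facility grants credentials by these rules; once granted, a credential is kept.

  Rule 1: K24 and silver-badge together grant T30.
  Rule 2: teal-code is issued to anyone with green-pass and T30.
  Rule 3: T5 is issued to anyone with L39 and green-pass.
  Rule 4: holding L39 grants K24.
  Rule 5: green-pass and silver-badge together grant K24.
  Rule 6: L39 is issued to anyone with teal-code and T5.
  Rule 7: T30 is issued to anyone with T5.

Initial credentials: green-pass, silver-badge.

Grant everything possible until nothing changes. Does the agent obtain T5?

T5 would need L39 and green-pass (Rule 3), but L39 is never granted.

No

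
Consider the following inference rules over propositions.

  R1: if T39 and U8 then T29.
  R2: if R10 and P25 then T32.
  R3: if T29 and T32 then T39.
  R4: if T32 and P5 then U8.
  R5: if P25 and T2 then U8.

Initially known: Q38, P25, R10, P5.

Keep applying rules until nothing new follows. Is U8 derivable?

Yes

R10 and P25 hold, so T32 follows (R2).
From T32 and P5, R4 gives U8.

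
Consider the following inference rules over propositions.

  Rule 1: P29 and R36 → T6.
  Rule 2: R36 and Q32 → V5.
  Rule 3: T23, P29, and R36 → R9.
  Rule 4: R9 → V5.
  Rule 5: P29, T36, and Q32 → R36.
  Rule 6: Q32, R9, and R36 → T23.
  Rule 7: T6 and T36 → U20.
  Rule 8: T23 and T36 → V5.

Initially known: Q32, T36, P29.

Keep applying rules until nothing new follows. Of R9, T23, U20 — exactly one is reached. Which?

U20

From P29, T36, and Q32, Rule 5 gives R36.
P29 and R36 hold, so T6 follows (Rule 1).
T6 and T36 hold, so U20 follows (Rule 7).
T23 would need Q32, R9, and R36 (Rule 6), but R9 is never established. R9 would need T23, P29, and R36 (Rule 3), but T23 is never established.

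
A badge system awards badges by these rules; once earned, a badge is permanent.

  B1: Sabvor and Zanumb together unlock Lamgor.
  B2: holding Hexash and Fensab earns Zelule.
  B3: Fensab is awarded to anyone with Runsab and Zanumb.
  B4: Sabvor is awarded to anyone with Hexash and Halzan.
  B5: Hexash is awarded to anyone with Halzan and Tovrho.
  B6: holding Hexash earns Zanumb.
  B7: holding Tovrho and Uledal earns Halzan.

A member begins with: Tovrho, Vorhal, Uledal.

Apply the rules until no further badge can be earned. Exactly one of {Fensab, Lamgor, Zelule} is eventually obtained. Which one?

Lamgor

With Tovrho and Uledal, Halzan is earned (B7).
With Halzan and Tovrho, Hexash is earned (B5).
With Hexash and Halzan, Sabvor is earned (B4).
With Hexash, Zanumb is earned (B6).
With Sabvor and Zanumb, Lamgor is earned (B1).
Zelule would need Hexash and Fensab (B2), but Fensab is never earned. Fensab would need Runsab and Zanumb (B3), but Runsab is never earned.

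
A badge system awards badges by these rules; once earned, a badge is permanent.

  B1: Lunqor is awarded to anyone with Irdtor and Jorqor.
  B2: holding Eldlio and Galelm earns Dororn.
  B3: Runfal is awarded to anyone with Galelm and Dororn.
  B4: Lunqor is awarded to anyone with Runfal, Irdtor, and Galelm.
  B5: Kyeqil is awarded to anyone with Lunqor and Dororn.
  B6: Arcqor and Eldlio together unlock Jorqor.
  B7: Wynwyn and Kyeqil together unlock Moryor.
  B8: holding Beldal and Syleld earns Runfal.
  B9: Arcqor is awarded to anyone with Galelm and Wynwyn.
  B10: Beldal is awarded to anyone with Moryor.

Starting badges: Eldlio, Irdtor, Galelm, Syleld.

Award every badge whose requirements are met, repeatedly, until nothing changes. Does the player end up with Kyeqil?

With Eldlio and Galelm, Dororn is earned (B2).
With Galelm and Dororn, Runfal is earned (B3).
With Runfal, Irdtor, and Galelm, Lunqor is earned (B4).
With Lunqor and Dororn, Kyeqil is earned (B5).

Yes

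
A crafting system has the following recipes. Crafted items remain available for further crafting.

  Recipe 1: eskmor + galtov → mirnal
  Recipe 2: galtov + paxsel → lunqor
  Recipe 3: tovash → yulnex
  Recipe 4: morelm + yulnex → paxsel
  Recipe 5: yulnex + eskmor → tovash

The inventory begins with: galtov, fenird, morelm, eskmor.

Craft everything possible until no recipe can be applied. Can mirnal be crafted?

Yes

Using Recipe 1, eskmor and galtov make mirnal.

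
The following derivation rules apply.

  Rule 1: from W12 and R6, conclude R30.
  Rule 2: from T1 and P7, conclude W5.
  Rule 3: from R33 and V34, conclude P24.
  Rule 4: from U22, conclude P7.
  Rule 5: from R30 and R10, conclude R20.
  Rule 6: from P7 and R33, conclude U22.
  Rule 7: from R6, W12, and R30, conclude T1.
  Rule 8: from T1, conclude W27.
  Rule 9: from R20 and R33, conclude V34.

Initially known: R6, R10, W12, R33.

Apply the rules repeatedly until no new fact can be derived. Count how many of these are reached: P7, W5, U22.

P7 would need U22 (Rule 4), but U22 is never established.
W5 would need T1 and P7 (Rule 2), but P7 is never established.
U22 would need P7 and R33 (Rule 6), but P7 is never established.
None of the 3 are reached.

0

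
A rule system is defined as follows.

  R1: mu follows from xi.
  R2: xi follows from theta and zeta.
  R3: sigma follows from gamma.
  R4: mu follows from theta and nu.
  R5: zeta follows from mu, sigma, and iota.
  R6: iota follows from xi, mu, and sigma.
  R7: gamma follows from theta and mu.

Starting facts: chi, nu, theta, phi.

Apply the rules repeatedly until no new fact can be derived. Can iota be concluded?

iota would need xi, mu, and sigma (R6), but xi is never established.

No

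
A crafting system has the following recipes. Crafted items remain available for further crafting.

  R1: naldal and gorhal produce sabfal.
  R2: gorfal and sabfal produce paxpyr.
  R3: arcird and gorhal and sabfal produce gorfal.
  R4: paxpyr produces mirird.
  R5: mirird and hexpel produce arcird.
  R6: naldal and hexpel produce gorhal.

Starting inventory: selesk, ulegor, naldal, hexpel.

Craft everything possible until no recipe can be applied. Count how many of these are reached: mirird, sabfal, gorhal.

2

naldal and hexpel → gorhal (R6).
Using R1, naldal and gorhal make sabfal.
mirird would need paxpyr (R4), but paxpyr is never obtained.
sabfal: reached.
gorhal: reached.
Reached: sabfal and gorhal — 2 of the 3.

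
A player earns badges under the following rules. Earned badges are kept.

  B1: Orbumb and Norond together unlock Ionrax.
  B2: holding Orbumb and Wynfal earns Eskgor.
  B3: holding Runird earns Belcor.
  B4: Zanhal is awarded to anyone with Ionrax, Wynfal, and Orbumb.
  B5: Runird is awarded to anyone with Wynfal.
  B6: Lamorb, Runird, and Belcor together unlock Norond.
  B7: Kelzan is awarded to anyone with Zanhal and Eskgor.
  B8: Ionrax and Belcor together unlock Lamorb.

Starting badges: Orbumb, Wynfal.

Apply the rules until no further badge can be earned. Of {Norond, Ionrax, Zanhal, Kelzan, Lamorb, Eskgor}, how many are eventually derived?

With Orbumb and Wynfal, Eskgor is earned (B2).
Norond would need Lamorb, Runird, and Belcor (B6), but Lamorb is never earned.
Ionrax would need Orbumb and Norond (B1), but Norond is never earned.
Zanhal would need Ionrax, Wynfal, and Orbumb (B4), but Ionrax is never earned.
Kelzan would need Zanhal and Eskgor (B7), but Zanhal is never earned.
Lamorb would need Ionrax and Belcor (B8), but Ionrax is never earned.
Eskgor: reached.
Reached: Eskgor — 1 of the 6.

1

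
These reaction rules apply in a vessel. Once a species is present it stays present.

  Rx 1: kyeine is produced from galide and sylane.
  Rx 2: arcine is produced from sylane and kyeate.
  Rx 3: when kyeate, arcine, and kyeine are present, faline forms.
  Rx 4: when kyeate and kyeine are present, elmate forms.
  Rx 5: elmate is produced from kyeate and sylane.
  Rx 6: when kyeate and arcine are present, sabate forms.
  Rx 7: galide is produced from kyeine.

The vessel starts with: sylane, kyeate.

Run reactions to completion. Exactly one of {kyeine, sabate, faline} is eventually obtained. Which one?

sabate

sylane and kyeate present → arcine forms (Rx 2).
kyeate and arcine present → sabate forms (Rx 6).
kyeine would need galide and sylane (Rx 1), but galide never forms. faline would need kyeate, arcine, and kyeine (Rx 3), but kyeine never forms.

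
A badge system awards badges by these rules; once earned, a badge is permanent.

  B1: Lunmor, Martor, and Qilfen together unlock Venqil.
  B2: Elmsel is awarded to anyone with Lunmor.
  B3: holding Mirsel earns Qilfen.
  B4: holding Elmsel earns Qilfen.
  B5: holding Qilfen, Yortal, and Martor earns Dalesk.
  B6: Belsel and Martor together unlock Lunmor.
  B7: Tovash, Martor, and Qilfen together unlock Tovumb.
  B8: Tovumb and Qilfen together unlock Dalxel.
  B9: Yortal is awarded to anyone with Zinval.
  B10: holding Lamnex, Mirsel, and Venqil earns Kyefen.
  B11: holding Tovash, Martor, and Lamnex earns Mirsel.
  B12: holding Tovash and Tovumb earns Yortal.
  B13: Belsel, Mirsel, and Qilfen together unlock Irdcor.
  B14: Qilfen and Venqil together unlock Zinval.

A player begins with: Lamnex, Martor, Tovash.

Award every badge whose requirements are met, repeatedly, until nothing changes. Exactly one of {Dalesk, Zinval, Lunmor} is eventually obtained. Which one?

With Tovash, Martor, and Lamnex, Mirsel is earned (B11).
With Mirsel, Qilfen is earned (B3).
With Tovash, Martor, and Qilfen, Tovumb is earned (B7).
With Tovash and Tovumb, Yortal is earned (B12).
With Qilfen, Yortal, and Martor, Dalesk is earned (B5).
Zinval would need Qilfen and Venqil (B14), but Venqil is never earned. Lunmor would need Belsel and Martor (B6), but Belsel is never earned.

Dalesk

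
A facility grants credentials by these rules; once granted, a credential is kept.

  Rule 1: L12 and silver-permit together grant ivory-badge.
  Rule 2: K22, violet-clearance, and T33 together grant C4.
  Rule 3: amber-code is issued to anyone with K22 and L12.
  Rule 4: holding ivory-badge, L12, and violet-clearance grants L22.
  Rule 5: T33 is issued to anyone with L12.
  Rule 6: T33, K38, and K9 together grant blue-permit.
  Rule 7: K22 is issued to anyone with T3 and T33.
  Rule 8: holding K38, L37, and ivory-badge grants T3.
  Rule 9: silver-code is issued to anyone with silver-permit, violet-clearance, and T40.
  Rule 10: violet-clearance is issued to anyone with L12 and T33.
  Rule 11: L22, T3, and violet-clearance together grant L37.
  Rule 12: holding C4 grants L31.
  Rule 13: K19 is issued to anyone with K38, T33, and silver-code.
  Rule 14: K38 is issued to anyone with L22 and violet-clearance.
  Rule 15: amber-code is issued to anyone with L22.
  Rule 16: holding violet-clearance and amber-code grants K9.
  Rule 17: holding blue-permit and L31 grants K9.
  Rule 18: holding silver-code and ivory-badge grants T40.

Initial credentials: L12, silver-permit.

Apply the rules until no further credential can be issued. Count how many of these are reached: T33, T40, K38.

2

Holding L12 grants T33 (Rule 5).
Holding L12 and silver-permit grants ivory-badge (Rule 1).
Holding L12 and T33 grants violet-clearance (Rule 10).
Holding ivory-badge, L12, and violet-clearance grants L22 (Rule 4).
Holding L22 and violet-clearance grants K38 (Rule 14).
T33: reached.
T40 would need silver-code and ivory-badge (Rule 18), but silver-code is never granted.
K38: reached.
Reached: T33 and K38 — 2 of the 3.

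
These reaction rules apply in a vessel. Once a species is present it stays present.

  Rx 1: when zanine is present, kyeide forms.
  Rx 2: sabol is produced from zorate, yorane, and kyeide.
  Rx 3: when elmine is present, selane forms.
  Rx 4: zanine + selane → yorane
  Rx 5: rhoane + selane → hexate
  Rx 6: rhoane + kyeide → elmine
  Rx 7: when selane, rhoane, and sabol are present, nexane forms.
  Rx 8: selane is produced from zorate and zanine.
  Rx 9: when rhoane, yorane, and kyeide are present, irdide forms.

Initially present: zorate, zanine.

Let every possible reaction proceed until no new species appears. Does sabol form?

zorate and zanine present → selane forms (Rx 8).
zanine present → kyeide forms (Rx 1).
zanine and selane present → yorane forms (Rx 4).
zorate, yorane, and kyeide present → sabol forms (Rx 2).

Yes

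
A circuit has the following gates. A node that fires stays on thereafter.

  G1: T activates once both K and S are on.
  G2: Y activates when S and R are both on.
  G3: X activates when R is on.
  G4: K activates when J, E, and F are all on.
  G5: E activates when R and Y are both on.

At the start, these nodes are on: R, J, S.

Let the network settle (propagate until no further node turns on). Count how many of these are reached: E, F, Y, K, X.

R is on, so X activates (G3).
S and R are on, so Y activates (G2).
G5: R and Y on → E on.
E: reached.
No rule produces F, and it is not given.
Y: reached.
K would need J, E, and F (G4), but F never turns on.
X: reached.
Reached: E, Y, and X — 3 of the 5.

3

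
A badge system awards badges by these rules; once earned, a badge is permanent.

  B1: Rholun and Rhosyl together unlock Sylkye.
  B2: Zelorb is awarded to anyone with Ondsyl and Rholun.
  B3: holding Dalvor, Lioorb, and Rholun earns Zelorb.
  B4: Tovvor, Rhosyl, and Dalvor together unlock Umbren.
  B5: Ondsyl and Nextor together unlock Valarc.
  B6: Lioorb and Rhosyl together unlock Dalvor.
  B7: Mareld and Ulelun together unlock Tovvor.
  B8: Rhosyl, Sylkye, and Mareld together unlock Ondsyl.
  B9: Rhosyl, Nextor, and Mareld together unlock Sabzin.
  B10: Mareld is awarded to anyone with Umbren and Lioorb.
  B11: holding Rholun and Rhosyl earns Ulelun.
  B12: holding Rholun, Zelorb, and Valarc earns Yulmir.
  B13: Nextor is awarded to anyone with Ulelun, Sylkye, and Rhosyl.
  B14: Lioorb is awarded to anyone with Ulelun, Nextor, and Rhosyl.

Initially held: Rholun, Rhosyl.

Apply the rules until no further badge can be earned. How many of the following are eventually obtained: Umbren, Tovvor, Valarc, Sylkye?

1

With Rholun and Rhosyl, Sylkye is earned (B1).
Umbren would need Tovvor, Rhosyl, and Dalvor (B4), but Tovvor is never earned.
Tovvor would need Mareld and Ulelun (B7), but Mareld is never earned.
Valarc would need Ondsyl and Nextor (B5), but Ondsyl is never earned.
Sylkye: reached.
Reached: Sylkye — 1 of the 4.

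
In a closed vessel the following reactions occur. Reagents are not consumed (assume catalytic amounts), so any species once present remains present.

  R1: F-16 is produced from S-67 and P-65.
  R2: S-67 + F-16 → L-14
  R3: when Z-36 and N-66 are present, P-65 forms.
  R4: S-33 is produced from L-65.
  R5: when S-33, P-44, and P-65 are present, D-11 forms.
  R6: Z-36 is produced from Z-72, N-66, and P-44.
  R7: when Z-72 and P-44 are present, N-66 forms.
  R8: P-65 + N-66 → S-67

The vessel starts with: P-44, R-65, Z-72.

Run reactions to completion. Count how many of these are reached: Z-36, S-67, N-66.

Z-72 and P-44 present → N-66 forms (R7).
Z-72, N-66, and P-44 present → Z-36 forms (R6).
Z-36 and N-66 present → P-65 forms (R3).
P-65 and N-66 present → S-67 forms (R8).
Z-36: reached.
S-67: reached.
N-66: reached.
All 3 are reached.

3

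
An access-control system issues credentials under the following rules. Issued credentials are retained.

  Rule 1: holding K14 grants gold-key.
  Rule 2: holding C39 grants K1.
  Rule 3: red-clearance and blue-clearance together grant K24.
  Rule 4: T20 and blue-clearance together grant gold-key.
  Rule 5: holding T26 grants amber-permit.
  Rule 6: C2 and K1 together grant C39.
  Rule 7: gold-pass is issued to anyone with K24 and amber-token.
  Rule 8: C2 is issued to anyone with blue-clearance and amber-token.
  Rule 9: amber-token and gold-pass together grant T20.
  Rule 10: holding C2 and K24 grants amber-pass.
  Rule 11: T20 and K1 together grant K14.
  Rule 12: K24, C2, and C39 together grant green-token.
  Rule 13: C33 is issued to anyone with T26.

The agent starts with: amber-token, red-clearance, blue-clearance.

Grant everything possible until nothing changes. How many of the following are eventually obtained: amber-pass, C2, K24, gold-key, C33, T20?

5

Holding blue-clearance and amber-token grants C2 (Rule 8).
Holding red-clearance and blue-clearance grants K24 (Rule 3).
Holding C2 and K24 grants amber-pass (Rule 10).
Holding K24 and amber-token grants gold-pass (Rule 7).
Holding amber-token and gold-pass grants T20 (Rule 9).
Holding T20 and blue-clearance grants gold-key (Rule 4).
amber-pass: reached.
C2: reached.
K24: reached.
gold-key: reached.
C33 would need T26 (Rule 13), but T26 is never granted.
T20: reached.
Reached: amber-pass, C2, K24, gold-key, and T20 — 5 of the 6.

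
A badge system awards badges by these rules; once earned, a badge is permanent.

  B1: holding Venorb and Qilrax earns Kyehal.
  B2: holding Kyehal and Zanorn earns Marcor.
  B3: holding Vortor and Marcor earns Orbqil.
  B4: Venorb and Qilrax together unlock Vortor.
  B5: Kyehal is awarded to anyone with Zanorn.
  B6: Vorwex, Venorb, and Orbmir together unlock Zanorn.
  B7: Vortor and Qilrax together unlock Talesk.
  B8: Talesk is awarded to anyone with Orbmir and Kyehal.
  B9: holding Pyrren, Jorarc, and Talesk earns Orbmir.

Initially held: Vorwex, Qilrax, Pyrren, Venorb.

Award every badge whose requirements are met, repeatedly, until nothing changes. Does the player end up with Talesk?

With Venorb and Qilrax, Vortor is earned (B4).
With Vortor and Qilrax, Talesk is earned (B7).

Yes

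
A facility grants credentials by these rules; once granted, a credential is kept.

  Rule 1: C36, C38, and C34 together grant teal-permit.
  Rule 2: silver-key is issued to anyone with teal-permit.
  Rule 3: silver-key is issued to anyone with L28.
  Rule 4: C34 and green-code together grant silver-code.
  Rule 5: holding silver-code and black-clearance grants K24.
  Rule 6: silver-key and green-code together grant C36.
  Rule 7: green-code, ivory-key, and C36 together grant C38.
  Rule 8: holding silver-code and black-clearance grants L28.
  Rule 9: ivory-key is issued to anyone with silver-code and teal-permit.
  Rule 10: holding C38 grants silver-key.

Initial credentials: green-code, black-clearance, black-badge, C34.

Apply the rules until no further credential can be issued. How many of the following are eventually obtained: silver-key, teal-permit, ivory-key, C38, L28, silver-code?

3

Holding C34 and green-code grants silver-code (Rule 4).
Holding silver-code and black-clearance grants L28 (Rule 8).
Holding L28 grants silver-key (Rule 3).
silver-key: reached.
teal-permit would need C36, C38, and C34 (Rule 1), but C38 is never granted.
ivory-key would need silver-code and teal-permit (Rule 9), but teal-permit is never granted.
C38 would need green-code, ivory-key, and C36 (Rule 7), but ivory-key is never granted.
L28: reached.
silver-code: reached.
Reached: silver-key, L28, and silver-code — 3 of the 6.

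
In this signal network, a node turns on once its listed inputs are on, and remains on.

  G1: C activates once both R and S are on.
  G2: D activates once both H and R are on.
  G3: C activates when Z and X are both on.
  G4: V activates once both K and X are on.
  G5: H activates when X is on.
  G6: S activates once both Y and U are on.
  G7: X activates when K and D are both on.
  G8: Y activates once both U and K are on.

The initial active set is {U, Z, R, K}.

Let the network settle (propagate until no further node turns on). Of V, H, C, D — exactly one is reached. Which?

G8: U and K on → Y on.
Y and U are on, so S activates (G6).
R and S are on, so C activates (G1).
H would need X (G5), but X never turns on. V would need K and X (G4), but X never turns on. D would need H and R (G2), but H never turns on.

C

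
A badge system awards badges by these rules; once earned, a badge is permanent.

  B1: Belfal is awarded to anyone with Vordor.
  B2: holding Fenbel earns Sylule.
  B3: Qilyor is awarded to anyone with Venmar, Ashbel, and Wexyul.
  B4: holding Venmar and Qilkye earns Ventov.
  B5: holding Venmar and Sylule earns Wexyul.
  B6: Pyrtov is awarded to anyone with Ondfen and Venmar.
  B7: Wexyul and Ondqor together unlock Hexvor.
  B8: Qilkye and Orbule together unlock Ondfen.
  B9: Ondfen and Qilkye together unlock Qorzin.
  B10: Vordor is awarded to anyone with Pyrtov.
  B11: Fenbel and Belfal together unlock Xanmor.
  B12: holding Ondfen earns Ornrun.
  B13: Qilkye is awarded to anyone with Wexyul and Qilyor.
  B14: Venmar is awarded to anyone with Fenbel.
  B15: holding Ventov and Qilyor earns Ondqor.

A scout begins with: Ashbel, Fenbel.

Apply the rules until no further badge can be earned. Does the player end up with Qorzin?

No

Qorzin would need Ondfen and Qilkye (B9), but Ondfen is never earned.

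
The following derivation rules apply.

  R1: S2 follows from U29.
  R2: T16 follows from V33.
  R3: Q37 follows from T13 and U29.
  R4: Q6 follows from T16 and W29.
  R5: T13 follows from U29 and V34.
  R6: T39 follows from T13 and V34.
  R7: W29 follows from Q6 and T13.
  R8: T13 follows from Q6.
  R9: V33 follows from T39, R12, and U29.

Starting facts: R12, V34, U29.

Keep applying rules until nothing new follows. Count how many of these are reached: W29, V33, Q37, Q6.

From U29 and V34, R5 gives T13.
T13 and V34 hold, so T39 follows (R6).
T13 and U29 hold, so Q37 follows (R3).
From T39, R12, and U29, R9 gives V33.
W29 would need Q6 and T13 (R7), but Q6 is never established.
V33: reached.
Q37: reached.
Q6 would need T16 and W29 (R4), but W29 is never established.
Reached: V33 and Q37 — 2 of the 4.

2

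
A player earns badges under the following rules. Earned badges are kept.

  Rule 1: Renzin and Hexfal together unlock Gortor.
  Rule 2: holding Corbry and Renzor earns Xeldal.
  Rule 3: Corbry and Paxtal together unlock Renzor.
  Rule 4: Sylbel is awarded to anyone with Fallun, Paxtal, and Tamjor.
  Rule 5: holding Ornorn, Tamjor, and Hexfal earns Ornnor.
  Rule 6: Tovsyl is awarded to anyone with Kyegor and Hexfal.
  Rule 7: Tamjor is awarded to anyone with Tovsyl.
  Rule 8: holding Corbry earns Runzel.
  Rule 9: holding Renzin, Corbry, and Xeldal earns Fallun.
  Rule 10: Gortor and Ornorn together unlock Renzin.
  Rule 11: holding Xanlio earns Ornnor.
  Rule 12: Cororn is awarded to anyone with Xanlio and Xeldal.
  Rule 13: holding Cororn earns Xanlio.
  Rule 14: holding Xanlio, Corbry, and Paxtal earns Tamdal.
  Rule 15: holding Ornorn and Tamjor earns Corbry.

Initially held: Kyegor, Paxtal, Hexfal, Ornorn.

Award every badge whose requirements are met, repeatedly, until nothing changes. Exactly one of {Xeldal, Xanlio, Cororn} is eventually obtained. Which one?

Xeldal

With Kyegor and Hexfal, Tovsyl is earned (Rule 6).
With Tovsyl, Tamjor is earned (Rule 7).
With Ornorn and Tamjor, Corbry is earned (Rule 15).
With Corbry and Paxtal, Renzor is earned (Rule 3).
With Corbry and Renzor, Xeldal is earned (Rule 2).
Cororn would need Xanlio and Xeldal (Rule 12), but Xanlio is never earned. Xanlio would need Cororn (Rule 13), but Cororn is never earned.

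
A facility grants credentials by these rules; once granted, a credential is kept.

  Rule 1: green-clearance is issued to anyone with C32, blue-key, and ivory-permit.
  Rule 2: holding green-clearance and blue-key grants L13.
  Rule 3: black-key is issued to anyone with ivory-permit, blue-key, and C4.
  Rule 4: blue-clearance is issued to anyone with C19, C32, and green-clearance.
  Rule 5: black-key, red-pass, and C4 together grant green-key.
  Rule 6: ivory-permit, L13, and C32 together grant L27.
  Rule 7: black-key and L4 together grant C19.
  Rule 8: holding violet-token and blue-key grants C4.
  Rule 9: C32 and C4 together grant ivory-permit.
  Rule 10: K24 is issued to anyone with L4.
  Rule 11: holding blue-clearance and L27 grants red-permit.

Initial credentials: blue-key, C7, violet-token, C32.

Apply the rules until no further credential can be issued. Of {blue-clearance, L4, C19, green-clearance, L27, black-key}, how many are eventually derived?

3

Holding violet-token and blue-key grants C4 (Rule 8).
Holding C32 and C4 grants ivory-permit (Rule 9).
Holding C32, blue-key, and ivory-permit grants green-clearance (Rule 1).
Holding ivory-permit, blue-key, and C4 grants black-key (Rule 3).
Holding green-clearance and blue-key grants L13 (Rule 2).
Holding ivory-permit, L13, and C32 grants L27 (Rule 6).
blue-clearance would need C19, C32, and green-clearance (Rule 4), but C19 is never granted.
No rule produces L4, and it is not given.
C19 would need black-key and L4 (Rule 7), but L4 is never granted.
green-clearance: reached.
L27: reached.
black-key: reached.
Reached: green-clearance, L27, and black-key — 3 of the 6.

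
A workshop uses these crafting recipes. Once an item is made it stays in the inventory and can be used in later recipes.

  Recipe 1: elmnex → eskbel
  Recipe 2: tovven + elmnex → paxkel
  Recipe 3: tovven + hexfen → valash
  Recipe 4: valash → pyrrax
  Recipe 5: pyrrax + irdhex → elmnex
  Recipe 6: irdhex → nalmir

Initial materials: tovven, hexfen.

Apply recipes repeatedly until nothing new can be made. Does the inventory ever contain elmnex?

elmnex would need pyrrax and irdhex (Recipe 5), but irdhex is never obtained.

No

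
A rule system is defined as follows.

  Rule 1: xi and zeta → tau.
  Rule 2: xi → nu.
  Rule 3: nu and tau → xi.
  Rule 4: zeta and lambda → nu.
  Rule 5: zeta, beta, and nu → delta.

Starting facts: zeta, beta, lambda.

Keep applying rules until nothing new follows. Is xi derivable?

xi would need nu and tau (Rule 3), but tau is never established.

No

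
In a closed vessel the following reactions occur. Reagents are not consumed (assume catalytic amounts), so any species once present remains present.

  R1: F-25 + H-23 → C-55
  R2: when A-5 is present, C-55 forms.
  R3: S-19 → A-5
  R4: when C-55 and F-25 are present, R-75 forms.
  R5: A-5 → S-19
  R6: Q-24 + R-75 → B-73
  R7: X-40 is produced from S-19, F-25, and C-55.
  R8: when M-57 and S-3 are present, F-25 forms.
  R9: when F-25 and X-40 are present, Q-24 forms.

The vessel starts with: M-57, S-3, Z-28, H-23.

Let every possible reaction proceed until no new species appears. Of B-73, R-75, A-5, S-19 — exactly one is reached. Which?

M-57 and S-3 present → F-25 forms (R8).
F-25 and H-23 present → C-55 forms (R1).
C-55 and F-25 present → R-75 forms (R4).
B-73 would need Q-24 and R-75 (R6), but Q-24 never forms. S-19 would need A-5 (R5), but A-5 never forms. A-5 would need S-19 (R3), but S-19 never forms.

R-75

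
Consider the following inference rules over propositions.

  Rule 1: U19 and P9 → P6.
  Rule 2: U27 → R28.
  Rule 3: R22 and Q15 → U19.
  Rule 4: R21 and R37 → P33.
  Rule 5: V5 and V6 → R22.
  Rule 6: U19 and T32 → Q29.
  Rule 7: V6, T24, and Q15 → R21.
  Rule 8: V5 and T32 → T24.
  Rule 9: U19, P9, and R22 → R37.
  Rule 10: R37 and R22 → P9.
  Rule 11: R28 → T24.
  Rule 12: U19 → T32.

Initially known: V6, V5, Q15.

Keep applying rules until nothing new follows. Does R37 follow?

R37 would need U19, P9, and R22 (Rule 9), but P9 is never established.

No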